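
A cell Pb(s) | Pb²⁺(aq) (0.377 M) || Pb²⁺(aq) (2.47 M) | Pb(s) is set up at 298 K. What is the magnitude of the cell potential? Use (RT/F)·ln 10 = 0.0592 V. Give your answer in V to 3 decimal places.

For a concentration cell E°cell = 0, since both electrodes use the same couple.
The compartment with the higher Pb²⁺(aq) concentration (2.47 M) acts as the cathode; ions are reduced there and produced at the dilute (0.377 M) anode.
With n = 2, Ecell = −(0.0592/2)·log([dilute]/[conc]) = −(0.0592/2)·log(0.377/2.47) = +0.024 V.

0.024 V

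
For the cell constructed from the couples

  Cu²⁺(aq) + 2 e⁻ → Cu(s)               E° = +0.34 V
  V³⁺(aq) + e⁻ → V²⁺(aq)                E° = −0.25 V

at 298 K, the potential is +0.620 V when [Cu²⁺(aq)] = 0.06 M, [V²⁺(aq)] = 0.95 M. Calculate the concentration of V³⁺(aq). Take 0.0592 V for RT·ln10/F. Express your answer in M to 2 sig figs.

Cu²⁺/Cu is the cathode (higher E°); E°cell = +0.34 − (−0.25) = +0.59 V with n = 2.
From the Nernst equation, log Q = n(E° − E)/0.0592 = 2·(+0.59 − (+0.620))/0.0592 = −1.014.
Balancing electrons gives Cu²⁺(aq) + 2 V²⁺(aq) → Cu(s) + 2 V³⁺(aq); thus Q = [V³⁺(aq)]^2 / ([Cu²⁺(aq)]·[V²⁺(aq)]^2).
Isolating [V³⁺(aq)] in Q = 10^{−1.014} yields log [V³⁺(aq)] = −1.140, i.e. 0.072 M.

0.072 M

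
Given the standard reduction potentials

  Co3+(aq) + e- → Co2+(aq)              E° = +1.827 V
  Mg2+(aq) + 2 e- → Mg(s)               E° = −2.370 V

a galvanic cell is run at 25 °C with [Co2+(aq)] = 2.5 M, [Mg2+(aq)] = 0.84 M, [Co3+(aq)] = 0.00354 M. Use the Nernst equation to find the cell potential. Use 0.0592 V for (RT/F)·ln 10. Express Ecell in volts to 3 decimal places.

Co³⁺/Co²⁺ is reduced (cathode, E° = +1.827 V) and Mg²⁺/Mg is oxidized (anode).
The standard potential is +1.827 − (−2.370) = +4.197 V and the balanced reaction transfers n = 2 electrons.
The balanced reaction is 2 Co3+(aq) + Mg(s) → 2 Co2+(aq) + Mg2+(aq), so Q = ([Co2+(aq)]^2·[Mg2+(aq)]) / [Co3+(aq)]^2 = 4.19×10^5 and log Q = 5.622.
E = E° − (0.0592/n)·log Q = +4.197 − (0.0592/2)(5.622) = +4.031 V.

+4.031 V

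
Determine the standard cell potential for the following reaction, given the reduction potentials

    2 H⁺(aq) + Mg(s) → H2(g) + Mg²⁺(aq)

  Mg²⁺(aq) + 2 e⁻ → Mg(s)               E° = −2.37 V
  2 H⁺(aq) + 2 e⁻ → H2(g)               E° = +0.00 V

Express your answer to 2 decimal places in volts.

In the reaction as written, H⁺(aq) is reduced (cathode) and Mg²⁺(aq) is produced by oxidation at the anode.
E°cell = E°(cathode) − E°(anode) = +0.00 − (−2.37) = +2.37 V.
The positive value indicates the reaction is spontaneous as written.

+2.37 V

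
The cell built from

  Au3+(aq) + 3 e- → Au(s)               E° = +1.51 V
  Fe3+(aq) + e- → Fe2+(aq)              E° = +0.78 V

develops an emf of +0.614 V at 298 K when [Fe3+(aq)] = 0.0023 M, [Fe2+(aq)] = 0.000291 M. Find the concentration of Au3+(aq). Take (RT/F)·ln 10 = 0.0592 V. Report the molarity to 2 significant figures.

0.00065 M

The Au³⁺/Au couple has the larger reduction potential, so it is the cathode: E°cell = +1.51 − (+0.78) = +0.73 V and n = 3.
From the Nernst equation, log Q = n(E° − E)/0.0592 = 3·(+0.73 − (+0.614))/0.0592 = 5.878.
The balanced reaction is Au3+(aq) + 3 Fe2+(aq) → Au(s) + 3 Fe3+(aq), so Q = [Fe3+(aq)]^3 / ([Au3+(aq)]·[Fe2+(aq)]^3).
Substituting the known concentrations and solving, log [Au3+(aq)] = −3.184 and [Au3+(aq)] = 0.00065 M.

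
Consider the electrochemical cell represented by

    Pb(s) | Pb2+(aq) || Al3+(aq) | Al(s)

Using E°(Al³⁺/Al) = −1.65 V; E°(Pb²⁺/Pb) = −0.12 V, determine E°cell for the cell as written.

−1.53 V

By convention the left-hand electrode in cell notation is the anode (oxidation) and the right-hand electrode is the cathode (reduction).
E°cell = E°(right) − E°(left) = −1.65 − (−0.12) = −1.53 V.
The negative sign shows that, as written, the cell would require an external voltage to drive the reaction.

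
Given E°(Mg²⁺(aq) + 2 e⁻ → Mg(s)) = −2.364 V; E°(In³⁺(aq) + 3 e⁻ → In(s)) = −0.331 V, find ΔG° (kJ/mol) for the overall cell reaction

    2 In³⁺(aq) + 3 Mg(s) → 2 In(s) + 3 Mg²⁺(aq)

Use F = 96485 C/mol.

In the reaction as written In³⁺(aq) is reduced, so the In³⁺/In couple is the cathode and Mg²⁺/Mg is the anode.
E°cell = −0.331 − (−2.364) = +2.033 V; balancing electrons gives n = 6.
ΔG° = −nFE°cell = −(6)(96485)(+2.033) J/mol = −1177 kJ/mol.

−1177 kJ/mol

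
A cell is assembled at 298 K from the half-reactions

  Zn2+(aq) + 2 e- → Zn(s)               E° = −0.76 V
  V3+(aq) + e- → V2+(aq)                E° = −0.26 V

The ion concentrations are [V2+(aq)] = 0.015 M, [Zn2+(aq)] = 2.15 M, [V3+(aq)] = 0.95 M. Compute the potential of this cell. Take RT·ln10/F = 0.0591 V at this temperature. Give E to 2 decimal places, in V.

V³⁺/V²⁺ is reduced (cathode, E° = −0.26 V) and Zn²⁺/Zn is oxidized (anode).
E°cell = E°cat − E°an = −0.26 − (−0.76) = +0.50 V; n = 2.
The balanced reaction is 2 V3+(aq) + Zn(s) → 2 V2+(aq) + Zn2+(aq), so Q = ([V2+(aq)]^2·[Zn2+(aq)]) / [V3+(aq)]^2 = 0.000536 and log Q = −3.271.
E = E° − (0.0591/n)·log Q = +0.50 − (0.0591/2)(−3.271) = +0.60 V.

+0.60 V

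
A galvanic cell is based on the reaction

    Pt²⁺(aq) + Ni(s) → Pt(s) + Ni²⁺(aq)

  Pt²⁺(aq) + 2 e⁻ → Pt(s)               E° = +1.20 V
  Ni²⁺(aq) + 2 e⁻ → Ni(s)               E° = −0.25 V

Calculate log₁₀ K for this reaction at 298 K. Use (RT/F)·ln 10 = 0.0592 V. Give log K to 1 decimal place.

The Pt²⁺/Pt couple is reduced (cathode); E°cell = +1.20 − (−0.25) = +1.45 V with n = 2.
At equilibrium E = 0, so log K = nE°cell / 0.0592 = (2)(+1.45) / 0.0592 = 49.0.

log K = 49.0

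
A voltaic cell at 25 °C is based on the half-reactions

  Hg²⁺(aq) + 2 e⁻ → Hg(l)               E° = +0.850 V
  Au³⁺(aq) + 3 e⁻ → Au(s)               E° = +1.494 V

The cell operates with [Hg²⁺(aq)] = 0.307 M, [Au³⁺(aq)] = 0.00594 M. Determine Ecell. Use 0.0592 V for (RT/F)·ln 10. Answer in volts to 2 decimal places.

+0.62 V

Since E°(Au³⁺/Au) > E°(Hg²⁺/Hg), Au³⁺/Au serves as the cathode.
E°cell = E°cat − E°an = +1.494 − (+0.850) = +0.644 V; n = 6.
Balancing gives 2 Au³⁺(aq) + 3 Hg(l) → 2 Au(s) + 3 Hg²⁺(aq); hence Q = [Hg²⁺(aq)]^3 / [Au³⁺(aq)]^2 = 820 (log Q = 2.914).
By the Nernst equation, E = +0.644 − (0.0592/6)·(2.914) = +0.62 V.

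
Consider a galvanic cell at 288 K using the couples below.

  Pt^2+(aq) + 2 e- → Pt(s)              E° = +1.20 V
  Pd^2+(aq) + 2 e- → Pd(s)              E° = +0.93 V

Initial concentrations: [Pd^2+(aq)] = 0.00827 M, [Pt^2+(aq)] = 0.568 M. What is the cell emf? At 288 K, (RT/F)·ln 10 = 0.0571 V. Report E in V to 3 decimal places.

The Pt²⁺/Pt couple has the more positive E°, so it is the cathode; Pd²⁺/Pd is the anode.
E°cell = +1.20 − (+0.93) = +0.27 V, with n = 2 electrons transferred.
For the overall reaction Pt^2+(aq) + Pd(s) → Pt(s) + Pd^2+(aq), Q = [Pd^2+(aq)] / [Pt^2+(aq)] = 0.0146, giving log Q = −1.837.
By the Nernst equation, E = +0.27 − (0.0571/2)·(−1.837) = +0.322 V.

+0.322 V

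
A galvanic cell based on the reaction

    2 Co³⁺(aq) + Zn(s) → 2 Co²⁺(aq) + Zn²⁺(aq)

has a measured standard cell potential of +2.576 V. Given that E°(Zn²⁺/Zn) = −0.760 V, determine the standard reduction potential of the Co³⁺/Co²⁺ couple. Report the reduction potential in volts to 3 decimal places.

In the reaction as written the Co³⁺/Co²⁺ couple is reduced (cathode) and Zn²⁺/Zn is oxidized (anode), so E°cell = E°(Co³⁺/Co²⁺) − E°(Zn²⁺/Zn).
E°(Co³⁺/Co²⁺) = E°cell + E°(anode) = +2.576 + (−0.760) = +1.816 V.

+1.816 V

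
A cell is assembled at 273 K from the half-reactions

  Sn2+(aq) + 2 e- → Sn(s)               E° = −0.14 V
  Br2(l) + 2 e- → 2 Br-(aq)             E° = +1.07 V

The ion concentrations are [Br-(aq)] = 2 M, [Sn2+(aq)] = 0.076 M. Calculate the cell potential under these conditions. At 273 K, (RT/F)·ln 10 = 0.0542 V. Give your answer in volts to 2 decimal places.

+1.22 V

Br₂/Br⁻ is reduced (cathode, E° = +1.07 V) and Sn²⁺/Sn is oxidized (anode).
The standard potential is +1.07 − (−0.14) = +1.21 V and the balanced reaction transfers n = 2 electrons.
The balanced reaction is Br2(l) + Sn(s) → 2 Br-(aq) + Sn2+(aq), so Q = [Br-(aq)]^2·[Sn2+(aq)] = 0.304 and log Q = −0.517.
Applying E = E° − (RT ln10/nF)·log Q gives +1.21 − (0.0542/2)(−0.517) = +1.22 V.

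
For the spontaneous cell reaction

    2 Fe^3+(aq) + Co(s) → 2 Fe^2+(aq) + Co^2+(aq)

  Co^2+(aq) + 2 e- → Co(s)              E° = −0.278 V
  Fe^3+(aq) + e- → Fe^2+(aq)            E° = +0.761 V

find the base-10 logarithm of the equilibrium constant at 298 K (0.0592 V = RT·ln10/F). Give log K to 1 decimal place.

The Fe³⁺/Fe²⁺ couple is reduced (cathode); E°cell = +0.761 − (−0.278) = +1.039 V with n = 2.
At equilibrium E = 0, so log K = nE°cell / 0.0592 = (2)(+1.039) / 0.0592 = 35.1.

log K = 35.1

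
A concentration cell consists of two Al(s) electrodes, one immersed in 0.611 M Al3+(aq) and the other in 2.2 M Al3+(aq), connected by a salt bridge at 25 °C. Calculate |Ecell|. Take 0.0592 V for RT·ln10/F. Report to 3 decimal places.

0.011 V

For a concentration cell E°cell = 0, since both electrodes use the same couple.
The compartment with the higher Al3+(aq) concentration (2.2 M) acts as the cathode; ions are reduced there and produced at the dilute (0.611 M) anode.
With n = 3, Ecell = −(0.0592/3)·log([dilute]/[conc]) = −(0.0592/3)·log(0.611/2.2) = +0.011 V.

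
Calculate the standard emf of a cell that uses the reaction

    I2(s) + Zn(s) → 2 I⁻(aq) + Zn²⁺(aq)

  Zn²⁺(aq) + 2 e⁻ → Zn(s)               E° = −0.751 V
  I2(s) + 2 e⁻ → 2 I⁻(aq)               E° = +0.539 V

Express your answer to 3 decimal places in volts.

+1.290 V

In the reaction as written, I2(s) is reduced (cathode) and Zn²⁺(aq) is produced by oxidation at the anode.
E°cell = E°(cathode) − E°(anode) = +0.539 − (−0.751) = +1.290 V.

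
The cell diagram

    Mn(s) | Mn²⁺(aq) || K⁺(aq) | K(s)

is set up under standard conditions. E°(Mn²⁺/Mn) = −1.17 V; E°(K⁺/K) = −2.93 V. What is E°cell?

−1.76 V

By convention the left-hand electrode in cell notation is the anode (oxidation) and the right-hand electrode is the cathode (reduction).
E°cell = E°(right) − E°(left) = −2.93 − (−1.17) = −1.76 V.
The negative sign shows that, as written, the cell would require an external voltage to drive the reaction.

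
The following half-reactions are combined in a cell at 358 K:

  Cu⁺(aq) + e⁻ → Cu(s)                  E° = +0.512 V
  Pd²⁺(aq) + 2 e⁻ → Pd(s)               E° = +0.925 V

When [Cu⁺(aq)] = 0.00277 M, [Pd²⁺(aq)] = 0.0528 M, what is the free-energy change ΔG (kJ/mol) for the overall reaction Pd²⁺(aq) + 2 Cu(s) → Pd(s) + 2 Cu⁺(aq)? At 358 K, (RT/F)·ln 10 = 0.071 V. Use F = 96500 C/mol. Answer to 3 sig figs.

−106 kJ/mol

With Pd²⁺/Pd reduced at the cathode, E°cell = +0.925 − (+0.512) = +0.413 V and n = 2.
Q = [Cu⁺(aq)]^2 / [Pd²⁺(aq)] = 0.000145, so log Q = −3.838 and E = +0.413 − (0.071/2)(−3.838) = +0.5492 V.
Then ΔG = −nFE = −2 × 96500 × +0.5492 J/mol = −106 kJ/mol.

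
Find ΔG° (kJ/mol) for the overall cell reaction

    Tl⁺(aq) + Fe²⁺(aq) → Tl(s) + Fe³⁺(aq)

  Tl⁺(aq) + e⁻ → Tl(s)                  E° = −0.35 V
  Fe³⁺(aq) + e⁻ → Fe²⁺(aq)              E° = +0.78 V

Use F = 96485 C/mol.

In the reaction as written Tl⁺(aq) is reduced, so the Tl⁺/Tl couple is the cathode and Fe³⁺/Fe²⁺ is the anode.
E°cell = −0.35 − (+0.78) = −1.13 V; balancing electrons gives n = 1.
ΔG° = −nFE°cell = −(1)(96485)(−1.13) J/mol = +109 kJ/mol.

+109 kJ/mol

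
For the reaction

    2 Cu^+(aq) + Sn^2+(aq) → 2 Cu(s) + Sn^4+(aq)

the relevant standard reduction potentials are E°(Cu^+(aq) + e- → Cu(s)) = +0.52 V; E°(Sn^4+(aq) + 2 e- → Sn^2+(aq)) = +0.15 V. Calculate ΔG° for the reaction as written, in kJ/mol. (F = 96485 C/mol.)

In the reaction as written Cu^+(aq) is reduced, so the Cu⁺/Cu couple is the cathode and Sn⁴⁺/Sn²⁺ is the anode.
E°cell = +0.52 − (+0.15) = +0.37 V; balancing electrons gives n = 2.
ΔG° = −nFE°cell = −(2)(96485)(+0.37) J/mol = −71.4 kJ/mol.

−71.4 kJ/mol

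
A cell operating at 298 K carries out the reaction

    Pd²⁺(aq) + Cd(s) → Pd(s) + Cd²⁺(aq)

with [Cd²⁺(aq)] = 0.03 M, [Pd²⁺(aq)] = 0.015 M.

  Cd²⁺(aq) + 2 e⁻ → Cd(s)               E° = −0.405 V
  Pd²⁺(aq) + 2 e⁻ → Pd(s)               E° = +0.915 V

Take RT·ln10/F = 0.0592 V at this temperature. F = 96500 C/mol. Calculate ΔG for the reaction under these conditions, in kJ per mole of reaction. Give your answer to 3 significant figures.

−253 kJ/mol

E°cell = +0.915 − (−0.405) = +1.320 V; the balanced reaction transfers n = 2 electrons.
The reaction quotient is [Cd²⁺(aq)] / [Pd²⁺(aq)] = 2; by Nernst, E = +1.320 − (0.0592/2)(0.301) = +1.3111 V.
Finally ΔG = −nFE = −(2)(96500 C/mol)(+1.3111 V) = −253 kJ/mol.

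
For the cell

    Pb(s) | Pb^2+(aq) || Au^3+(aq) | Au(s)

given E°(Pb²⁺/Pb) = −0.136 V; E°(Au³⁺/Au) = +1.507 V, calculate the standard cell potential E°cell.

By convention the left-hand electrode in cell notation is the anode (oxidation) and the right-hand electrode is the cathode (reduction).
E°cell = E°(right) − E°(left) = +1.507 − (−0.136) = +1.643 V.

+1.643 V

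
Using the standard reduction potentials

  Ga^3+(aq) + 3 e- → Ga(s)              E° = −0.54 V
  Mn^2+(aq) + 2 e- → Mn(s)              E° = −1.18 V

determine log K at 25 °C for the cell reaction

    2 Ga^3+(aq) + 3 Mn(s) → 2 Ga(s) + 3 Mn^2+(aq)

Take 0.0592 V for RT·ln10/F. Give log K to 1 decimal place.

The Ga³⁺/Ga couple is reduced (cathode); E°cell = −0.54 − (−1.18) = +0.64 V with n = 6.
At equilibrium E = 0, so log K = nE°cell / 0.0592 = (6)(+0.64) / 0.0592 = 64.9.

log K = 64.9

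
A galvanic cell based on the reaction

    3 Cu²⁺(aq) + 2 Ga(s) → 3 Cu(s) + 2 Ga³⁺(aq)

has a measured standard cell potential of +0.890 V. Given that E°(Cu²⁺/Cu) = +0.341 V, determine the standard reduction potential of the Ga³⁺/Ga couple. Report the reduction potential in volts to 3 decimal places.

In the reaction as written the Cu²⁺/Cu couple is reduced (cathode) and Ga³⁺/Ga is oxidized (anode), so E°cell = E°(Cu²⁺/Cu) − E°(Ga³⁺/Ga).
E°(Ga³⁺/Ga) = E°(cathode) − E°cell = +0.341 − (+0.890) = −0.549 V.

−0.549 V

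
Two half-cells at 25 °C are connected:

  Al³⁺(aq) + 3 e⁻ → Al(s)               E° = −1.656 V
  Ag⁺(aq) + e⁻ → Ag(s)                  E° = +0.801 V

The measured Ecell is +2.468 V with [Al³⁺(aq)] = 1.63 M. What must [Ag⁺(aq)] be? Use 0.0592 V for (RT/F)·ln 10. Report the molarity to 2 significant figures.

1.8 M

With Ag⁺/Ag at the cathode and Al³⁺/Al at the anode, E°cell = +0.801 − (−1.656) = +2.457 V (n = 3).
From the Nernst equation, log Q = n(E° − E)/0.0592 = 3·(+2.457 − (+2.468))/0.0592 = −0.557.
Balancing electrons gives 3 Ag⁺(aq) + Al(s) → 3 Ag(s) + Al³⁺(aq); thus Q = [Al³⁺(aq)] / [Ag⁺(aq)]^3.
Solving for the unknown gives log [Ag⁺(aq)] = 0.256, so [Ag⁺(aq)] ≈ 1.8 M.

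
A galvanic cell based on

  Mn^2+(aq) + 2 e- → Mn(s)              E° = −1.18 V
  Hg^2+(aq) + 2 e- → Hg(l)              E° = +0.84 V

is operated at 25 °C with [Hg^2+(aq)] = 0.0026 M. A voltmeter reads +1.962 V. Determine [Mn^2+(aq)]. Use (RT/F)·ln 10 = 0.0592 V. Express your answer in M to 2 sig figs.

0.24 M

The Hg²⁺/Hg couple has the larger reduction potential, so it is the cathode: E°cell = +0.84 − (−1.18) = +2.02 V and n = 2.
Rearranging E = E° − (0.0592/n)·log Q gives log Q = 2(+2.02 − (+1.962))/0.0592 = 1.959.
For Hg^2+(aq) + Mn(s) → Hg(l) + Mn^2+(aq), the reaction quotient is Q = [Mn^2+(aq)] / [Hg^2+(aq)].
Isolating [Mn^2+(aq)] in Q = 10^{1.959} yields log [Mn^2+(aq)] = −0.626, i.e. 0.24 M.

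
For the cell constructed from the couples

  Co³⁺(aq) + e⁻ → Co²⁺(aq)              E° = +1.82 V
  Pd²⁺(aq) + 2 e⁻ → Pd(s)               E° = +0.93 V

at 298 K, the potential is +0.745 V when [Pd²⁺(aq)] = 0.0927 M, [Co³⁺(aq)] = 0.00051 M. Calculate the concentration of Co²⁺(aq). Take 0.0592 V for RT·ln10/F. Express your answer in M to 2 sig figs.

The Co³⁺/Co²⁺ couple has the larger reduction potential, so it is the cathode: E°cell = +1.82 − (+0.93) = +0.89 V and n = 2.
Rearranging E = E° − (0.0592/n)·log Q gives log Q = 2(+0.89 − (+0.745))/0.0592 = 4.899.
Balancing electrons gives 2 Co³⁺(aq) + Pd(s) → 2 Co²⁺(aq) + Pd²⁺(aq); thus Q = ([Co²⁺(aq)]^2·[Pd²⁺(aq)]) / [Co³⁺(aq)]^2.
Substituting the known concentrations and solving, log [Co²⁺(aq)] = −0.326 and [Co²⁺(aq)] = 0.47 M.

0.47 M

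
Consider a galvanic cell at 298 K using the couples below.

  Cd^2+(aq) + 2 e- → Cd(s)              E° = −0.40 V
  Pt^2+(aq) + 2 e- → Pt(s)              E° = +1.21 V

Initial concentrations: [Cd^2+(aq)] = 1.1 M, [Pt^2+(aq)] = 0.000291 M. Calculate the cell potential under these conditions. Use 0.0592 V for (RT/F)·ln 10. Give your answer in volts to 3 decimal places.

Pt²⁺/Pt is reduced (cathode, E° = +1.21 V) and Cd²⁺/Cd is oxidized (anode).
E°cell = +1.21 − (−0.40) = +1.61 V, with n = 2 electrons transferred.
For the overall reaction Pt^2+(aq) + Cd(s) → Pt(s) + Cd^2+(aq), Q = [Cd^2+(aq)] / [Pt^2+(aq)] = 3.78×10^3, giving log Q = 3.577.
Applying E = E° − (RT ln10/nF)·log Q gives +1.61 − (0.0592/2)(3.577) = +1.504 V.

+1.504 V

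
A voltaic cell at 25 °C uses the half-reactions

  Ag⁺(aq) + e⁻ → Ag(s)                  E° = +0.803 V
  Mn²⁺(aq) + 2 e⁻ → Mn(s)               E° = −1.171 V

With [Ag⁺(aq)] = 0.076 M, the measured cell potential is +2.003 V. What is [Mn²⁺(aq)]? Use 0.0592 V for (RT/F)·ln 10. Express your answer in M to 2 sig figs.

0.00061 M

The Ag⁺/Ag couple has the larger reduction potential, so it is the cathode: E°cell = +0.803 − (−1.171) = +1.974 V and n = 2.
From the Nernst equation, log Q = n(E° − E)/0.0592 = 2·(+1.974 − (+2.003))/0.0592 = −0.980.
For 2 Ag⁺(aq) + Mn(s) → 2 Ag(s) + Mn²⁺(aq), the reaction quotient is Q = [Mn²⁺(aq)] / [Ag⁺(aq)]^2.
Substituting the known concentrations and solving, log [Mn²⁺(aq)] = −3.218 and [Mn²⁺(aq)] = 0.00061 M.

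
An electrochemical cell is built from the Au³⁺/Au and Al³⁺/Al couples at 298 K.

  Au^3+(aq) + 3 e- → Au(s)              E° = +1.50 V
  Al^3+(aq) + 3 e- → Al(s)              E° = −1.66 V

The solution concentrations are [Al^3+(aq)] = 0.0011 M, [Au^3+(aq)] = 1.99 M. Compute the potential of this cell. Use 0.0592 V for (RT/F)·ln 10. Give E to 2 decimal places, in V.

Au³⁺/Au is reduced (cathode, E° = +1.50 V) and Al³⁺/Al is oxidized (anode).
The standard potential is +1.50 − (−1.66) = +3.16 V and the balanced reaction transfers n = 3 electrons.
For the overall reaction Au^3+(aq) + Al(s) → Au(s) + Al^3+(aq), Q = [Al^3+(aq)] / [Au^3+(aq)] = 0.000553, giving log Q = −3.257.
Applying E = E° − (RT ln10/nF)·log Q gives +3.16 − (0.0592/3)(−3.257) = +3.22 V.

+3.22 V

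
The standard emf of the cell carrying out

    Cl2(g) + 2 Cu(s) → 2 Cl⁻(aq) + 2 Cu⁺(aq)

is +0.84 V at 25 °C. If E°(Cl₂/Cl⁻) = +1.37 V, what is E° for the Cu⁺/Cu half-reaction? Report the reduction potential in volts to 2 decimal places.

In the reaction as written the Cl₂/Cl⁻ couple is reduced (cathode) and Cu⁺/Cu is oxidized (anode), so E°cell = E°(Cl₂/Cl⁻) − E°(Cu⁺/Cu).
E°(Cu⁺/Cu) = E°(cathode) − E°cell = +1.37 − (+0.84) = +0.53 V.

+0.53 V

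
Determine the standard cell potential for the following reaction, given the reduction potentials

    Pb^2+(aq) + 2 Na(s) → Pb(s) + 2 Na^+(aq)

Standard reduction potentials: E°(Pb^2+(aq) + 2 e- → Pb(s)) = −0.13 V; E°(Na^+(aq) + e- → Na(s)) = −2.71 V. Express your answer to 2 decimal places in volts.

+2.58 V

Pb^2+(aq) gains electrons, so the Pb²⁺/Pb couple is the cathode; the Na⁺/Na couple is the anode.
E°cell = E°(cathode) − E°(anode) = −0.13 − (−2.71) = +2.58 V.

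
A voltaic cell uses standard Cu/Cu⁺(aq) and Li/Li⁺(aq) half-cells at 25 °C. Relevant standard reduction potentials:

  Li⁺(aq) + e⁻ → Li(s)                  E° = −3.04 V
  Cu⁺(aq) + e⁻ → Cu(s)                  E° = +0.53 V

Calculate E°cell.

The Cu⁺/Cu couple has the higher E°, so Cu ion is reduced (cathode) and Li is oxidized (anode).
E°cell = E°(cathode) − E°(anode) = +0.53 − (−3.04) = +3.57 V.

+3.57 V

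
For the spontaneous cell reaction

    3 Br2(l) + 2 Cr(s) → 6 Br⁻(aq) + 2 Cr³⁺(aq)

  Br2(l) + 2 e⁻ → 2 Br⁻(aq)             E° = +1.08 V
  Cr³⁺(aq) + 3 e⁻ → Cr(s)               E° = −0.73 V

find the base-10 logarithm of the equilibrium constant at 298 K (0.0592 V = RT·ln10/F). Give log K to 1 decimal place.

log K = 183.4

The Br₂/Br⁻ couple is reduced (cathode); E°cell = +1.08 − (−0.73) = +1.81 V with n = 6.
At equilibrium E = 0, so log K = nE°cell / 0.0592 = (6)(+1.81) / 0.0592 = 183.4.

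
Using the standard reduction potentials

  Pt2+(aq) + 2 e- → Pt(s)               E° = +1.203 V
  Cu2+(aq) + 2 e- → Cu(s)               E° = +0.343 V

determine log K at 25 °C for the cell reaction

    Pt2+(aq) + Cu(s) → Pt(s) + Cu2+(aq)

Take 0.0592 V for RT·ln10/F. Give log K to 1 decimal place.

log K = 29.1

The Pt²⁺/Pt couple is reduced (cathode); E°cell = +1.203 − (+0.343) = +0.860 V with n = 2.
At equilibrium E = 0, so log K = nE°cell / 0.0592 = (2)(+0.860) / 0.0592 = 29.1.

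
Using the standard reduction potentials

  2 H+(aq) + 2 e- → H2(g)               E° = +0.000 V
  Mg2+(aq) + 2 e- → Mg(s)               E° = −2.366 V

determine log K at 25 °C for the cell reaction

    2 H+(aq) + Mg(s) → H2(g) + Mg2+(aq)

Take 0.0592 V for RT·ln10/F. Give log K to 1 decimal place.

The 2H⁺/H₂ couple is reduced (cathode); E°cell = +0.000 − (−2.366) = +2.366 V with n = 2.
At equilibrium E = 0, so log K = nE°cell / 0.0592 = (2)(+2.366) / 0.0592 = 79.9.

log K = 79.9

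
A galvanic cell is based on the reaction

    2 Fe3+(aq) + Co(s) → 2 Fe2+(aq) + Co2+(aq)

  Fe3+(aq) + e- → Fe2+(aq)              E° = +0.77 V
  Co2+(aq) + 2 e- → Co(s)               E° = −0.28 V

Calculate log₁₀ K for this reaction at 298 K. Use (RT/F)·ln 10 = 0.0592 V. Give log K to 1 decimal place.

log K = 35.5

The Fe³⁺/Fe²⁺ couple is reduced (cathode); E°cell = +0.77 − (−0.28) = +1.05 V with n = 2.
At equilibrium E = 0, so log K = nE°cell / 0.0592 = (2)(+1.05) / 0.0592 = 35.5.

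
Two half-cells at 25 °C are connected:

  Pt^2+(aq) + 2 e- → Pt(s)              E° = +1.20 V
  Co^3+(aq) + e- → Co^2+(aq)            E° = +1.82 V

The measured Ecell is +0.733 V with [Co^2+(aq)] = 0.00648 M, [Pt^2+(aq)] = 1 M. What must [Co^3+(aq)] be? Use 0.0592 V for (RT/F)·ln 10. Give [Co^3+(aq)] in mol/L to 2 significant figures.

The Co³⁺/Co²⁺ couple has the larger reduction potential, so it is the cathode: E°cell = +1.82 − (+1.20) = +0.62 V and n = 2.
Rearranging E = E° − (0.0592/n)·log Q gives log Q = 2(+0.62 − (+0.733))/0.0592 = −3.818.
Balancing electrons gives 2 Co^3+(aq) + Pt(s) → 2 Co^2+(aq) + Pt^2+(aq); thus Q = ([Co^2+(aq)]^2·[Pt^2+(aq)]) / [Co^3+(aq)]^2.
Solving for the unknown gives log [Co^3+(aq)] = −0.279, so [Co^3+(aq)] ≈ 0.53 M.

0.53 M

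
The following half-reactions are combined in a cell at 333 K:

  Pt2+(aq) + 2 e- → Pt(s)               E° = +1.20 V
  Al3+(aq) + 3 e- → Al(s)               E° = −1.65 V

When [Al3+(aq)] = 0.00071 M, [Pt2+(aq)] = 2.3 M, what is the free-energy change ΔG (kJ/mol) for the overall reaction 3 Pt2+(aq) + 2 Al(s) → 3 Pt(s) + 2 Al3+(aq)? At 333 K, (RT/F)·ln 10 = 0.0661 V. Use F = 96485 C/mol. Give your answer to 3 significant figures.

The standard cell potential is +1.20 − (−1.65) = +2.85 V, with n = 6 electrons in the balanced equation.
The reaction quotient is [Al3+(aq)]^2 / [Pt2+(aq)]^3 = 4.14×10^−8; by Nernst, E = +2.85 − (0.0661/6)(−7.383) = +2.9313 V.
Then ΔG = −nFE = −6 × 96485 × +2.9313 J/mol = −1700 kJ/mol.

−1700 kJ/mol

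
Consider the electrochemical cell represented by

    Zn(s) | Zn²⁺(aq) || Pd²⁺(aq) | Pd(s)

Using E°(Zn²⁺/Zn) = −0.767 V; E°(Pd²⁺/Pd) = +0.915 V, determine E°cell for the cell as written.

By convention the left-hand electrode in cell notation is the anode (oxidation) and the right-hand electrode is the cathode (reduction).
E°cell = E°(right) − E°(left) = +0.915 − (−0.767) = +1.682 V.

+1.682 V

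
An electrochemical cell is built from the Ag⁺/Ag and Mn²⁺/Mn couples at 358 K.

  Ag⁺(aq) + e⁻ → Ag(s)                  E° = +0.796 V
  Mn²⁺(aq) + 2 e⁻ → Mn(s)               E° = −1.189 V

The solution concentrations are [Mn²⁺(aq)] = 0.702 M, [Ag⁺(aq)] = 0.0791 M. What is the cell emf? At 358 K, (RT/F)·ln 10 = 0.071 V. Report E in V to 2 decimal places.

Ag⁺/Ag is reduced (cathode, E° = +0.796 V) and Mn²⁺/Mn is oxidized (anode).
E°cell = E°cat − E°an = +0.796 − (−1.189) = +1.985 V; n = 2.
For the overall reaction 2 Ag⁺(aq) + Mn(s) → 2 Ag(s) + Mn²⁺(aq), Q = [Mn²⁺(aq)] / [Ag⁺(aq)]^2 = 112, giving log Q = 2.050.
Applying E = E° − (RT ln10/nF)·log Q gives +1.985 − (0.071/2)(2.050) = +1.91 V.

+1.91 V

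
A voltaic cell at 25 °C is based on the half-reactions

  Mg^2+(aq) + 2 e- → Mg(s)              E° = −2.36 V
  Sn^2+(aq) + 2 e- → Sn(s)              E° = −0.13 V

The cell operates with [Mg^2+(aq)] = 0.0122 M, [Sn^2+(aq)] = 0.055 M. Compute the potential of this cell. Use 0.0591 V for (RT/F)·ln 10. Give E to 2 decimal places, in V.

+2.25 V

Since E°(Sn²⁺/Sn) > E°(Mg²⁺/Mg), Sn²⁺/Sn serves as the cathode.
The standard potential is −0.13 − (−2.36) = +2.23 V and the balanced reaction transfers n = 2 electrons.
Balancing gives Sn^2+(aq) + Mg(s) → Sn(s) + Mg^2+(aq); hence Q = [Mg^2+(aq)] / [Sn^2+(aq)] = 0.222 (log Q = −0.654).
By the Nernst equation, E = +2.23 − (0.0591/2)·(−0.654) = +2.25 V.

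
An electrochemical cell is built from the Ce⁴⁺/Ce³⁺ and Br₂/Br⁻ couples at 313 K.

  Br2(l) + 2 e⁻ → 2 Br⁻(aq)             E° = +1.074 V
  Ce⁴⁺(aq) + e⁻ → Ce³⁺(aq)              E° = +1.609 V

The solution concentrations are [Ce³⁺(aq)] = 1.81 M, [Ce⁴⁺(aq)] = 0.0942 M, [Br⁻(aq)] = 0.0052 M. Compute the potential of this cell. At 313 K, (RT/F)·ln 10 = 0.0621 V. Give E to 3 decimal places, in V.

Ce⁴⁺/Ce³⁺ is reduced (cathode, E° = +1.609 V) and Br₂/Br⁻ is oxidized (anode).
E°cell = E°cat − E°an = +1.609 − (+1.074) = +0.535 V; n = 2.
Balancing gives 2 Ce⁴⁺(aq) + 2 Br⁻(aq) → 2 Ce³⁺(aq) + Br2(l); hence Q = [Ce³⁺(aq)]^2 / ([Ce⁴⁺(aq)]^2·[Br⁻(aq)]^2) = 1.37×10^7 (log Q = 7.135).
Applying E = E° − (RT ln10/nF)·log Q gives +0.535 − (0.0621/2)(7.135) = +0.313 V.

+0.313 V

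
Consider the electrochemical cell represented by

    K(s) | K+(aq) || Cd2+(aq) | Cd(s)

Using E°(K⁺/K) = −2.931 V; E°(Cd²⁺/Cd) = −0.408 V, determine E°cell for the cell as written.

+2.523 V

By convention the left-hand electrode in cell notation is the anode (oxidation) and the right-hand electrode is the cathode (reduction).
E°cell = E°(right) − E°(left) = −0.408 − (−2.931) = +2.523 V.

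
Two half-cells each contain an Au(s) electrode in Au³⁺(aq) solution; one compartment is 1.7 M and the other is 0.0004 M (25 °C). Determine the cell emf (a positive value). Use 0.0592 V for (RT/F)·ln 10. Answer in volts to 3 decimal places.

For a concentration cell E°cell = 0, since both electrodes use the same couple.
The compartment with the higher Au³⁺(aq) concentration (1.7 M) acts as the cathode; ions are reduced there and produced at the dilute (0.0004 M) anode.
With n = 3, Ecell = −(0.0592/3)·log([dilute]/[conc]) = −(0.0592/3)·log(0.0004/1.7) = +0.072 V.

0.072 V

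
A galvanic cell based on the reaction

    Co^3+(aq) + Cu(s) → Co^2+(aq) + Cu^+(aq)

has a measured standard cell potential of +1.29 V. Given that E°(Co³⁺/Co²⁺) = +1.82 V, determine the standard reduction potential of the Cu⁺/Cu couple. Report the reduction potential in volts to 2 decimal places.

+0.53 V

In the reaction as written the Co³⁺/Co²⁺ couple is reduced (cathode) and Cu⁺/Cu is oxidized (anode), so E°cell = E°(Co³⁺/Co²⁺) − E°(Cu⁺/Cu).
E°(Cu⁺/Cu) = E°(cathode) − E°cell = +1.82 − (+1.29) = +0.53 V.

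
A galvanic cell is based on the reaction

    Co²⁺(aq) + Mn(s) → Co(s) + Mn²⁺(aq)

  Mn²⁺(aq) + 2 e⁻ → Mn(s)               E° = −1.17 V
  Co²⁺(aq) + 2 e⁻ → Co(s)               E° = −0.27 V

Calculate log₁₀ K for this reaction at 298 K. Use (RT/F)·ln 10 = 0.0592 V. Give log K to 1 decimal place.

The Co²⁺/Co couple is reduced (cathode); E°cell = −0.27 − (−1.17) = +0.90 V with n = 2.
At equilibrium E = 0, so log K = nE°cell / 0.0592 = (2)(+0.90) / 0.0592 = 30.4.

log K = 30.4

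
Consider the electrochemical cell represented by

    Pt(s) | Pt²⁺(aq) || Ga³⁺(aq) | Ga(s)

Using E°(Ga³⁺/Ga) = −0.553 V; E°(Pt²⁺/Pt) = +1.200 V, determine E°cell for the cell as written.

By convention the left-hand electrode in cell notation is the anode (oxidation) and the right-hand electrode is the cathode (reduction).
E°cell = E°(right) − E°(left) = −0.553 − (+1.200) = −1.753 V.
The negative sign shows that, as written, the cell would require an external voltage to drive the reaction.

−1.753 V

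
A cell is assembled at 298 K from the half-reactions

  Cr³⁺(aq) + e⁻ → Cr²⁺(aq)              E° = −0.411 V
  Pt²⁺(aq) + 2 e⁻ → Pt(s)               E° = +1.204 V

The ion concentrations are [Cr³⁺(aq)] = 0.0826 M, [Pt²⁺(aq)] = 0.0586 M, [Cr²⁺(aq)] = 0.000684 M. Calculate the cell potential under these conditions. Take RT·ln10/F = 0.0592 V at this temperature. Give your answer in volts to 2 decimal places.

+1.46 V

The Pt²⁺/Pt couple has the more positive E°, so it is the cathode; Cr³⁺/Cr²⁺ is the anode.
The standard potential is +1.204 − (−0.411) = +1.615 V and the balanced reaction transfers n = 2 electrons.
For the overall reaction Pt²⁺(aq) + 2 Cr²⁺(aq) → Pt(s) + 2 Cr³⁺(aq), Q = [Cr³⁺(aq)]^2 / ([Pt²⁺(aq)]·[Cr²⁺(aq)]^2) = 2.49×10^5, giving log Q = 5.396.
By the Nernst equation, E = +1.615 − (0.0592/2)·(5.396) = +1.46 V.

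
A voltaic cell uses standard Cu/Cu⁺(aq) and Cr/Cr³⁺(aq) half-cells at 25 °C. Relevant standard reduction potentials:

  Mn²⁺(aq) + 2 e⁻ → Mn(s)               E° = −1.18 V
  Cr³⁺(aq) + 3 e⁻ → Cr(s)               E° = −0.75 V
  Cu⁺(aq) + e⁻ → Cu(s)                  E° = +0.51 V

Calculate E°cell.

+1.26 V

Of the two couples in this cell, the one with the more positive reduction potential is reduced at the cathode: here that is Cu⁺/Cu (+0.51 V); Cr³⁺/Cr (−0.75 V) is the anode.
E°cell = E°(cathode) − E°(anode) = +0.51 − (−0.75) = +1.26 V.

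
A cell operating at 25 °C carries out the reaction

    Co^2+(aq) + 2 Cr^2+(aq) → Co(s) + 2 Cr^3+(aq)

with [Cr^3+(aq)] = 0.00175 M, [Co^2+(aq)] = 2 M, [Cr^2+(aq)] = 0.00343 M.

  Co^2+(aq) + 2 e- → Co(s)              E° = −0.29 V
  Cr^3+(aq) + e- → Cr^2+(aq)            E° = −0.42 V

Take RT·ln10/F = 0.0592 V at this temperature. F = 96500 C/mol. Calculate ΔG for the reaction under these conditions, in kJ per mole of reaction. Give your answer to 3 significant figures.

−30.1 kJ/mol

The standard cell potential is −0.29 − (−0.42) = +0.13 V, with n = 2 electrons in the balanced equation.
Here Q = [Cr^3+(aq)]^2 / ([Co^2+(aq)]·[Cr^2+(aq)]^2) = 0.13 (log Q = −0.886), giving E = +0.13 − (0.0592/2)·(−0.886) = +0.1562 V.
Then ΔG = −nFE = −2 × 96500 × +0.1562 J/mol = −30.1 kJ/mol.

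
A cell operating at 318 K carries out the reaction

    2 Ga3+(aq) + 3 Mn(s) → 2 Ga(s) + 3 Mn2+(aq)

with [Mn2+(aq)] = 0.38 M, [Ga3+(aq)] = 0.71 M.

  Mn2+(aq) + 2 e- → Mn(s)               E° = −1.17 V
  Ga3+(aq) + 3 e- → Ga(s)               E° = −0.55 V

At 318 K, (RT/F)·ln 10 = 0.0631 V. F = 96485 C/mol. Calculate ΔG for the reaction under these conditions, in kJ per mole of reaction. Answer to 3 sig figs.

−365 kJ/mol

The standard cell potential is −0.55 − (−1.17) = +0.62 V, with n = 6 electrons in the balanced equation.
Q = [Mn2+(aq)]^3 / [Ga3+(aq)]^2 = 0.109, so log Q = −0.963 and E = +0.62 − (0.0631/6)(−0.963) = +0.6301 V.
Then ΔG = −nFE = −6 × 96485 × +0.6301 J/mol = −365 kJ/mol.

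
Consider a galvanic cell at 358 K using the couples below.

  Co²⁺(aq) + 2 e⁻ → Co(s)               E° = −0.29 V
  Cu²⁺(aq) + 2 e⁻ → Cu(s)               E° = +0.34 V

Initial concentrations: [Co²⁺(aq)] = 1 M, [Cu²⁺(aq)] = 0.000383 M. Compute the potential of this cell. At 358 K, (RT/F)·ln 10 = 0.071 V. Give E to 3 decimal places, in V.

+0.509 V

The Cu²⁺/Cu couple has the more positive E°, so it is the cathode; Co²⁺/Co is the anode.
The standard potential is +0.34 − (−0.29) = +0.63 V and the balanced reaction transfers n = 2 electrons.
Balancing gives Cu²⁺(aq) + Co(s) → Cu(s) + Co²⁺(aq); hence Q = [Co²⁺(aq)] / [Cu²⁺(aq)] = 2.61×10^3 (log Q = 3.417).
Applying E = E° − (RT ln10/nF)·log Q gives +0.63 − (0.071/2)(3.417) = +0.509 V.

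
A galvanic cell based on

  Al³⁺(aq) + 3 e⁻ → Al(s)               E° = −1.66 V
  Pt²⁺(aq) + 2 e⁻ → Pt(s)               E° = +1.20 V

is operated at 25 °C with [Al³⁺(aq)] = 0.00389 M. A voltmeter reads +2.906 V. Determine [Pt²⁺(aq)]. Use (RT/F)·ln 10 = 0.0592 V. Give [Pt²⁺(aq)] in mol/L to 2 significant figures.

0.89 M

The Pt²⁺/Pt couple has the larger reduction potential, so it is the cathode: E°cell = +1.20 − (−1.66) = +2.86 V and n = 6.
Rearranging E = E° − (0.0592/n)·log Q gives log Q = 6(+2.86 − (+2.906))/0.0592 = −4.662.
Balancing electrons gives 3 Pt²⁺(aq) + 2 Al(s) → 3 Pt(s) + 2 Al³⁺(aq); thus Q = [Al³⁺(aq)]^2 / [Pt²⁺(aq)]^3.
Solving for the unknown gives log [Pt²⁺(aq)] = −0.053, so [Pt²⁺(aq)] ≈ 0.89 M.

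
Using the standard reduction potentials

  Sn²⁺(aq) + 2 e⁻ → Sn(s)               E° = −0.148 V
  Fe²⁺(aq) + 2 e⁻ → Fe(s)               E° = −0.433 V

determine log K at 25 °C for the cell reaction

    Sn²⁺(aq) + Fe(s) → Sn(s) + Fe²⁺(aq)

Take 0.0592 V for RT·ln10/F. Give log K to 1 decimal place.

The Sn²⁺/Sn couple is reduced (cathode); E°cell = −0.148 − (−0.433) = +0.285 V with n = 2.
At equilibrium E = 0, so log K = nE°cell / 0.0592 = (2)(+0.285) / 0.0592 = 9.6.

log K = 9.6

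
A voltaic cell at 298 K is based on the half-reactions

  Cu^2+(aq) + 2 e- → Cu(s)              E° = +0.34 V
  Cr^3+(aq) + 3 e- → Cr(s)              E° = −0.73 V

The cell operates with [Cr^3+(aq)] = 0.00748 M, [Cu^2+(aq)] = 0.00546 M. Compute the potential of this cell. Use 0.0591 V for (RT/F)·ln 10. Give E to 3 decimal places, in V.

Since E°(Cu²⁺/Cu) > E°(Cr³⁺/Cr), Cu²⁺/Cu serves as the cathode.
E°cell = E°cat − E°an = +0.34 − (−0.73) = +1.07 V; n = 6.
The balanced reaction is 3 Cu^2+(aq) + 2 Cr(s) → 3 Cu(s) + 2 Cr^3+(aq), so Q = [Cr^3+(aq)]^2 / [Cu^2+(aq)]^3 = 344 and log Q = 2.536.
E = E° − (0.0591/n)·log Q = +1.07 − (0.0591/6)(2.536) = +1.045 V.

+1.045 V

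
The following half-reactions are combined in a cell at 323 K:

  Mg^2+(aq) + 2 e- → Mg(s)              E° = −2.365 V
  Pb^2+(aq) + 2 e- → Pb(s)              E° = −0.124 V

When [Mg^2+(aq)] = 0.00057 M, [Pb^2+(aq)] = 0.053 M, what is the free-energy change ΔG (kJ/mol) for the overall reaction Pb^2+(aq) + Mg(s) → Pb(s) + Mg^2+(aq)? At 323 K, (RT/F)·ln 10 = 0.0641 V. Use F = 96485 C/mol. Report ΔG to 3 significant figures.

With Pb²⁺/Pb reduced at the cathode, E°cell = −0.124 − (−2.365) = +2.241 V and n = 2.
The reaction quotient is [Mg^2+(aq)] / [Pb^2+(aq)] = 0.0108; by Nernst, E = +2.241 − (0.0641/2)(−1.968) = +2.3041 V.
ΔG = −nFE = −(2)(96485)(+2.3041) J/mol = −445 kJ/mol.

−445 kJ/mol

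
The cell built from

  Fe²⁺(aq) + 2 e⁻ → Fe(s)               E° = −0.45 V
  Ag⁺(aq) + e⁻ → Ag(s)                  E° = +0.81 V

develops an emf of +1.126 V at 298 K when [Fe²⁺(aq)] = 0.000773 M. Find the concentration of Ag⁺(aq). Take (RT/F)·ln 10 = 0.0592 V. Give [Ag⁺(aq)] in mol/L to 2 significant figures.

With Ag⁺/Ag at the cathode and Fe²⁺/Fe at the anode, E°cell = +0.81 − (−0.45) = +1.26 V (n = 2).
Since E = E° − (0.0592/n)·log Q, log Q = n(E° − E)/0.0592 = 4.527.
The balanced reaction is 2 Ag⁺(aq) + Fe(s) → 2 Ag(s) + Fe²⁺(aq), so Q = [Fe²⁺(aq)] / [Ag⁺(aq)]^2.
Solving for the unknown gives log [Ag⁺(aq)] = −3.819, so [Ag⁺(aq)] ≈ 0.00015 M.

0.00015 M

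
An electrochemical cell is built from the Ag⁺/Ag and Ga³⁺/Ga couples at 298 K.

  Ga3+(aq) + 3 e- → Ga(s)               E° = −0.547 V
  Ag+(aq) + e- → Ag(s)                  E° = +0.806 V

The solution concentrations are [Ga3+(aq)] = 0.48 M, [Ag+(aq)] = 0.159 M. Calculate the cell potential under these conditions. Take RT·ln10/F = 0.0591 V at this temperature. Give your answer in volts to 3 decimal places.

+1.312 V

Since E°(Ag⁺/Ag) > E°(Ga³⁺/Ga), Ag⁺/Ag serves as the cathode.
E°cell = +0.806 − (−0.547) = +1.353 V, with n = 3 electrons transferred.
For the overall reaction 3 Ag+(aq) + Ga(s) → 3 Ag(s) + Ga3+(aq), Q = [Ga3+(aq)] / [Ag+(aq)]^3 = 119, giving log Q = 2.077.
Applying E = E° − (RT ln10/nF)·log Q gives +1.353 − (0.0591/3)(2.077) = +1.312 V.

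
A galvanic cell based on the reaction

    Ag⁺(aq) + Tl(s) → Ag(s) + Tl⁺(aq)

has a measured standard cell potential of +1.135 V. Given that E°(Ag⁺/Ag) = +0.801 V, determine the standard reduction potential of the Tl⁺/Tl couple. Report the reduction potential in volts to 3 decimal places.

−0.334 V

In the reaction as written the Ag⁺/Ag couple is reduced (cathode) and Tl⁺/Tl is oxidized (anode), so E°cell = E°(Ag⁺/Ag) − E°(Tl⁺/Tl).
E°(Tl⁺/Tl) = E°(cathode) − E°cell = +0.801 − (+1.135) = −0.334 V.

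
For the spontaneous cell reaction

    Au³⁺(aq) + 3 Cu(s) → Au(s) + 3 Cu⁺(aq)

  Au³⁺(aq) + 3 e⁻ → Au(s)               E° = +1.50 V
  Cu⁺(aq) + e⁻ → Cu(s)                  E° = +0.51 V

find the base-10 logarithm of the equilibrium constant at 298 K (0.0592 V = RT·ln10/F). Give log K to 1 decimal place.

The Au³⁺/Au couple is reduced (cathode); E°cell = +1.50 − (+0.51) = +0.99 V with n = 3.
At equilibrium E = 0, so log K = nE°cell / 0.0592 = (3)(+0.99) / 0.0592 = 50.2.

log K = 50.2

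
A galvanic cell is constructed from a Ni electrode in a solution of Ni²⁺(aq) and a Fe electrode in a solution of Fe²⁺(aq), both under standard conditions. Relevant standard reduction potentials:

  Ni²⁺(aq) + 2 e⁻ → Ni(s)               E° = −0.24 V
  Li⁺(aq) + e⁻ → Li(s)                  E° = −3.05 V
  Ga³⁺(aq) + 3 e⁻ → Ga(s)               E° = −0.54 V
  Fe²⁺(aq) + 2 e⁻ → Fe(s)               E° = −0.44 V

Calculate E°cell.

Of the two couples in this cell, the one with the more positive reduction potential is reduced at the cathode: here that is Ni²⁺/Ni (−0.24 V); Fe²⁺/Fe (−0.44 V) is the anode.
E°cell = E°(cathode) − E°(anode) = −0.24 − (−0.44) = +0.20 V.

+0.20 V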